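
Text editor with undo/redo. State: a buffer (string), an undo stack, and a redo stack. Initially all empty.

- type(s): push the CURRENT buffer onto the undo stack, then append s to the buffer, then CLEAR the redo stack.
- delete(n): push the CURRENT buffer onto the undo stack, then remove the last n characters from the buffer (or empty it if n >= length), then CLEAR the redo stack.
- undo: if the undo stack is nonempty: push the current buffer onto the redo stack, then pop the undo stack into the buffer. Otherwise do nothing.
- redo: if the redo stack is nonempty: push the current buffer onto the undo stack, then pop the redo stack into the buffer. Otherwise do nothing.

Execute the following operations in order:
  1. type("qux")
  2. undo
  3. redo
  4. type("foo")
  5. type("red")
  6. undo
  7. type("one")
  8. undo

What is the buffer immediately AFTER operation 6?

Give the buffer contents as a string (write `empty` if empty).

Answer: quxfoo

Derivation:
After op 1 (type): buf='qux' undo_depth=1 redo_depth=0
After op 2 (undo): buf='(empty)' undo_depth=0 redo_depth=1
After op 3 (redo): buf='qux' undo_depth=1 redo_depth=0
After op 4 (type): buf='quxfoo' undo_depth=2 redo_depth=0
After op 5 (type): buf='quxfoored' undo_depth=3 redo_depth=0
After op 6 (undo): buf='quxfoo' undo_depth=2 redo_depth=1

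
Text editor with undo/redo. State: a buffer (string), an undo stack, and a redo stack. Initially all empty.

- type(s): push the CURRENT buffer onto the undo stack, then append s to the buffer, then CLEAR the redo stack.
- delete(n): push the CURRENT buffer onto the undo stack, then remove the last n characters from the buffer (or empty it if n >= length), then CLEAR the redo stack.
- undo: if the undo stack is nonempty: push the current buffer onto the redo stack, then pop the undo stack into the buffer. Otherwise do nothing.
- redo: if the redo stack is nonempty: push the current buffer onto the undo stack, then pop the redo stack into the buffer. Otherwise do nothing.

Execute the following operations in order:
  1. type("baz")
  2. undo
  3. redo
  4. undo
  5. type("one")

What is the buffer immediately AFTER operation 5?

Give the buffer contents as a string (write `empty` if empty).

Answer: one

Derivation:
After op 1 (type): buf='baz' undo_depth=1 redo_depth=0
After op 2 (undo): buf='(empty)' undo_depth=0 redo_depth=1
After op 3 (redo): buf='baz' undo_depth=1 redo_depth=0
After op 4 (undo): buf='(empty)' undo_depth=0 redo_depth=1
After op 5 (type): buf='one' undo_depth=1 redo_depth=0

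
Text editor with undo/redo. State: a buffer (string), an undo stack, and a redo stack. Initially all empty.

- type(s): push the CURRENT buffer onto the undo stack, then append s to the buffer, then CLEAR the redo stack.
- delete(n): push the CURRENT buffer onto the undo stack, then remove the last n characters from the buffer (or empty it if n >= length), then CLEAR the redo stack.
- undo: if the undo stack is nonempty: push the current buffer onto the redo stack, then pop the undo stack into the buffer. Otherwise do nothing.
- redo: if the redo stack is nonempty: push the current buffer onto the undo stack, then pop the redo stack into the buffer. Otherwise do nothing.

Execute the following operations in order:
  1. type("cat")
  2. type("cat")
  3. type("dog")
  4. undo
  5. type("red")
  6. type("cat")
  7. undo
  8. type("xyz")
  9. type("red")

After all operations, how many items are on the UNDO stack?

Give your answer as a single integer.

After op 1 (type): buf='cat' undo_depth=1 redo_depth=0
After op 2 (type): buf='catcat' undo_depth=2 redo_depth=0
After op 3 (type): buf='catcatdog' undo_depth=3 redo_depth=0
After op 4 (undo): buf='catcat' undo_depth=2 redo_depth=1
After op 5 (type): buf='catcatred' undo_depth=3 redo_depth=0
After op 6 (type): buf='catcatredcat' undo_depth=4 redo_depth=0
After op 7 (undo): buf='catcatred' undo_depth=3 redo_depth=1
After op 8 (type): buf='catcatredxyz' undo_depth=4 redo_depth=0
After op 9 (type): buf='catcatredxyzred' undo_depth=5 redo_depth=0

Answer: 5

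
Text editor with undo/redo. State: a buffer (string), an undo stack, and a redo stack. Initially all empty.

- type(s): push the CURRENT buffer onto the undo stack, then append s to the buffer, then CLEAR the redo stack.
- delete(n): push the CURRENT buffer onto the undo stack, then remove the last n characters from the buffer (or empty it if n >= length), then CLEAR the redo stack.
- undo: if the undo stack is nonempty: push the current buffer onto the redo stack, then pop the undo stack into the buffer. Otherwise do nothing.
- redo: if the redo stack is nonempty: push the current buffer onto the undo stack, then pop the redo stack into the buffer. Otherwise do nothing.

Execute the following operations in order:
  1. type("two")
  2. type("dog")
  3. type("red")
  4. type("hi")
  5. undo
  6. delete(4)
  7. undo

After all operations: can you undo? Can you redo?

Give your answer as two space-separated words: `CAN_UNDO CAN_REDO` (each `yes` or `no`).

Answer: yes yes

Derivation:
After op 1 (type): buf='two' undo_depth=1 redo_depth=0
After op 2 (type): buf='twodog' undo_depth=2 redo_depth=0
After op 3 (type): buf='twodogred' undo_depth=3 redo_depth=0
After op 4 (type): buf='twodogredhi' undo_depth=4 redo_depth=0
After op 5 (undo): buf='twodogred' undo_depth=3 redo_depth=1
After op 6 (delete): buf='twodo' undo_depth=4 redo_depth=0
After op 7 (undo): buf='twodogred' undo_depth=3 redo_depth=1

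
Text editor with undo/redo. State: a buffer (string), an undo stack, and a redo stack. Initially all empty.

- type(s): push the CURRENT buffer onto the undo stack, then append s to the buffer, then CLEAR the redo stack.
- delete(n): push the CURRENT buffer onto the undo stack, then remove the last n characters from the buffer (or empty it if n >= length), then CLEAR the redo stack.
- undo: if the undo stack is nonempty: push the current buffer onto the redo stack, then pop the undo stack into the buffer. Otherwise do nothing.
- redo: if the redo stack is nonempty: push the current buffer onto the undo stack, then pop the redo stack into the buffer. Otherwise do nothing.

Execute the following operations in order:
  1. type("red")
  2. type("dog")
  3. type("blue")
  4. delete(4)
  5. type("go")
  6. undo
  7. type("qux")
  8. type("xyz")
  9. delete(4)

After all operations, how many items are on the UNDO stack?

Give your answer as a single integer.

Answer: 7

Derivation:
After op 1 (type): buf='red' undo_depth=1 redo_depth=0
After op 2 (type): buf='reddog' undo_depth=2 redo_depth=0
After op 3 (type): buf='reddogblue' undo_depth=3 redo_depth=0
After op 4 (delete): buf='reddog' undo_depth=4 redo_depth=0
After op 5 (type): buf='reddoggo' undo_depth=5 redo_depth=0
After op 6 (undo): buf='reddog' undo_depth=4 redo_depth=1
After op 7 (type): buf='reddogqux' undo_depth=5 redo_depth=0
After op 8 (type): buf='reddogquxxyz' undo_depth=6 redo_depth=0
After op 9 (delete): buf='reddogqu' undo_depth=7 redo_depth=0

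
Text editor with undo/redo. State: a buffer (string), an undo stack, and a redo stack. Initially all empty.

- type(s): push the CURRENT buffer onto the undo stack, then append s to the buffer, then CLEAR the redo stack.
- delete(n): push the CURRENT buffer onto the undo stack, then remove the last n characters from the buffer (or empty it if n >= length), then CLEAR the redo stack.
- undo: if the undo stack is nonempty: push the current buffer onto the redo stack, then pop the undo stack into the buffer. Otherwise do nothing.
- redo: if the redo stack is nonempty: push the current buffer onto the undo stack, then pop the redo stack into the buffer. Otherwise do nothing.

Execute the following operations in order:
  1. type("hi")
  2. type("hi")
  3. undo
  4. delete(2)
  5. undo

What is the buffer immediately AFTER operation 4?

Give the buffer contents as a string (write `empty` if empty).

Answer: empty

Derivation:
After op 1 (type): buf='hi' undo_depth=1 redo_depth=0
After op 2 (type): buf='hihi' undo_depth=2 redo_depth=0
After op 3 (undo): buf='hi' undo_depth=1 redo_depth=1
After op 4 (delete): buf='(empty)' undo_depth=2 redo_depth=0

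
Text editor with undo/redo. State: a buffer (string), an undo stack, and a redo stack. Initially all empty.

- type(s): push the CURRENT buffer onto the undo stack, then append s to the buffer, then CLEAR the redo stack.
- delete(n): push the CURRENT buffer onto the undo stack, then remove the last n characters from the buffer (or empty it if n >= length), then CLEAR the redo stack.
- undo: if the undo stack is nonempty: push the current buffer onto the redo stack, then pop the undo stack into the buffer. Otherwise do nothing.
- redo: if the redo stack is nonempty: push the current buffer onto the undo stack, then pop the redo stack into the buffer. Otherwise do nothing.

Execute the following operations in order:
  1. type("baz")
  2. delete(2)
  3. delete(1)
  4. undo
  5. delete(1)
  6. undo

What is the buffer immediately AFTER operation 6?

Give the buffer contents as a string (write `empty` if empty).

After op 1 (type): buf='baz' undo_depth=1 redo_depth=0
After op 2 (delete): buf='b' undo_depth=2 redo_depth=0
After op 3 (delete): buf='(empty)' undo_depth=3 redo_depth=0
After op 4 (undo): buf='b' undo_depth=2 redo_depth=1
After op 5 (delete): buf='(empty)' undo_depth=3 redo_depth=0
After op 6 (undo): buf='b' undo_depth=2 redo_depth=1

Answer: b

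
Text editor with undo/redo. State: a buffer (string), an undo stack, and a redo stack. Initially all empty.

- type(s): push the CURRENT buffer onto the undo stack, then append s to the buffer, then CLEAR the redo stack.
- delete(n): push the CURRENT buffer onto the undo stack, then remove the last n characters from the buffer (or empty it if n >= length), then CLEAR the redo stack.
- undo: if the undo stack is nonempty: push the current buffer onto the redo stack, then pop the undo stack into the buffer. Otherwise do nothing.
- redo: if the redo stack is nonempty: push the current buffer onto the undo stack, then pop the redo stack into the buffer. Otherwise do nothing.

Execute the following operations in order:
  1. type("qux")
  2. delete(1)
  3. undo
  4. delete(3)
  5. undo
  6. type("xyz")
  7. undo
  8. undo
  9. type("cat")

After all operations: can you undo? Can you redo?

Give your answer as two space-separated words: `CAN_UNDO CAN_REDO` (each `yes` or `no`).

Answer: yes no

Derivation:
After op 1 (type): buf='qux' undo_depth=1 redo_depth=0
After op 2 (delete): buf='qu' undo_depth=2 redo_depth=0
After op 3 (undo): buf='qux' undo_depth=1 redo_depth=1
After op 4 (delete): buf='(empty)' undo_depth=2 redo_depth=0
After op 5 (undo): buf='qux' undo_depth=1 redo_depth=1
After op 6 (type): buf='quxxyz' undo_depth=2 redo_depth=0
After op 7 (undo): buf='qux' undo_depth=1 redo_depth=1
After op 8 (undo): buf='(empty)' undo_depth=0 redo_depth=2
After op 9 (type): buf='cat' undo_depth=1 redo_depth=0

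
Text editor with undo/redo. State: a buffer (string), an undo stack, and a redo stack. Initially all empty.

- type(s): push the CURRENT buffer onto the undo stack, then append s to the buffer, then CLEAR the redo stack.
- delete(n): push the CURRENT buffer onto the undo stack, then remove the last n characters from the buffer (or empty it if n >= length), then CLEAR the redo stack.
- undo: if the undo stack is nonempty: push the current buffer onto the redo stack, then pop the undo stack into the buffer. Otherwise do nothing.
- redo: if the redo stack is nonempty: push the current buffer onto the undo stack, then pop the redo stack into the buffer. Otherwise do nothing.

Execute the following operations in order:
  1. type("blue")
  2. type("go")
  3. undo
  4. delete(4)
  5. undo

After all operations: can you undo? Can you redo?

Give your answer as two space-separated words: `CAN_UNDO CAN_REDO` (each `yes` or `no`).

Answer: yes yes

Derivation:
After op 1 (type): buf='blue' undo_depth=1 redo_depth=0
After op 2 (type): buf='bluego' undo_depth=2 redo_depth=0
After op 3 (undo): buf='blue' undo_depth=1 redo_depth=1
After op 4 (delete): buf='(empty)' undo_depth=2 redo_depth=0
After op 5 (undo): buf='blue' undo_depth=1 redo_depth=1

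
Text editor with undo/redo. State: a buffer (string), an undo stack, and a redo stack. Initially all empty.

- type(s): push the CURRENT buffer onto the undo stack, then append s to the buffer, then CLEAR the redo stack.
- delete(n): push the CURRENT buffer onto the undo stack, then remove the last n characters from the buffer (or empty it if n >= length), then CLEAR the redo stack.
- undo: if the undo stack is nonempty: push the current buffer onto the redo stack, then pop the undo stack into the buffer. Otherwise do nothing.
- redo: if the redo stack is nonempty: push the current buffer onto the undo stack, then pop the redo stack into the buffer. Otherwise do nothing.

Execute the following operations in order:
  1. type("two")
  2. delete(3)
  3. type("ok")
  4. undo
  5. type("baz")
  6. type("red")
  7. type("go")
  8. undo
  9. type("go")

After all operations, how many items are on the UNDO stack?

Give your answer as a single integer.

Answer: 5

Derivation:
After op 1 (type): buf='two' undo_depth=1 redo_depth=0
After op 2 (delete): buf='(empty)' undo_depth=2 redo_depth=0
After op 3 (type): buf='ok' undo_depth=3 redo_depth=0
After op 4 (undo): buf='(empty)' undo_depth=2 redo_depth=1
After op 5 (type): buf='baz' undo_depth=3 redo_depth=0
After op 6 (type): buf='bazred' undo_depth=4 redo_depth=0
After op 7 (type): buf='bazredgo' undo_depth=5 redo_depth=0
After op 8 (undo): buf='bazred' undo_depth=4 redo_depth=1
After op 9 (type): buf='bazredgo' undo_depth=5 redo_depth=0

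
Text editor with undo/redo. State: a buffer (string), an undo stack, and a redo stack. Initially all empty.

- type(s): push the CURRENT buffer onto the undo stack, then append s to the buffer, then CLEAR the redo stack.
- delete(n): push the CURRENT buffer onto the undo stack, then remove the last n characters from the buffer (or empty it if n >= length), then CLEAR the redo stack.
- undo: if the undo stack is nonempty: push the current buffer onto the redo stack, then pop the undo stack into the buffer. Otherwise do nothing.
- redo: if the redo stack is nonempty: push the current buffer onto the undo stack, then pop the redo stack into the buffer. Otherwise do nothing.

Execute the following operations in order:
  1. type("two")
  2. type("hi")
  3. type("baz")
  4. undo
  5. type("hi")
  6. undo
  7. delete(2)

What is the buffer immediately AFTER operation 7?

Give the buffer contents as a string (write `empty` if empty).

After op 1 (type): buf='two' undo_depth=1 redo_depth=0
After op 2 (type): buf='twohi' undo_depth=2 redo_depth=0
After op 3 (type): buf='twohibaz' undo_depth=3 redo_depth=0
After op 4 (undo): buf='twohi' undo_depth=2 redo_depth=1
After op 5 (type): buf='twohihi' undo_depth=3 redo_depth=0
After op 6 (undo): buf='twohi' undo_depth=2 redo_depth=1
After op 7 (delete): buf='two' undo_depth=3 redo_depth=0

Answer: two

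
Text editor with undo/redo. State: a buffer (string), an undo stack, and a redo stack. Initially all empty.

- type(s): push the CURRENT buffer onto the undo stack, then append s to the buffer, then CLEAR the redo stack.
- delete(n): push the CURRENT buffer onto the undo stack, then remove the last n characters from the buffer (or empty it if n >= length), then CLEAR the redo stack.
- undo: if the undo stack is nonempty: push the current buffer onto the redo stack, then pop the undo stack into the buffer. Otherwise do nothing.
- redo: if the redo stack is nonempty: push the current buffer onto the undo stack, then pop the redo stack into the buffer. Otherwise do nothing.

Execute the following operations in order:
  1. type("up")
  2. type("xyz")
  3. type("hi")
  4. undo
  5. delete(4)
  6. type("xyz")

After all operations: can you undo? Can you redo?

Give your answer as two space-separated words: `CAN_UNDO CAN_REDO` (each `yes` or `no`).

After op 1 (type): buf='up' undo_depth=1 redo_depth=0
After op 2 (type): buf='upxyz' undo_depth=2 redo_depth=0
After op 3 (type): buf='upxyzhi' undo_depth=3 redo_depth=0
After op 4 (undo): buf='upxyz' undo_depth=2 redo_depth=1
After op 5 (delete): buf='u' undo_depth=3 redo_depth=0
After op 6 (type): buf='uxyz' undo_depth=4 redo_depth=0

Answer: yes no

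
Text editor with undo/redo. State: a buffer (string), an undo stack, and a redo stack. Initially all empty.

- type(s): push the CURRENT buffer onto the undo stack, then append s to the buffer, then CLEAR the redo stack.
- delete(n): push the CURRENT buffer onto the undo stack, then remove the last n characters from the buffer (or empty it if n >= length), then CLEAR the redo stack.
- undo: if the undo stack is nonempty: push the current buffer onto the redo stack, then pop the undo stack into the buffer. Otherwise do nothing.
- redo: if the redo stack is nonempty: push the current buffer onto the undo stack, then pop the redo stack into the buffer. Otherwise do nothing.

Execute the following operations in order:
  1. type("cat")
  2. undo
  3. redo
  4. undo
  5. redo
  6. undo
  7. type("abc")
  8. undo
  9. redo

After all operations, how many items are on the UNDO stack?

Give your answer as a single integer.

After op 1 (type): buf='cat' undo_depth=1 redo_depth=0
After op 2 (undo): buf='(empty)' undo_depth=0 redo_depth=1
After op 3 (redo): buf='cat' undo_depth=1 redo_depth=0
After op 4 (undo): buf='(empty)' undo_depth=0 redo_depth=1
After op 5 (redo): buf='cat' undo_depth=1 redo_depth=0
After op 6 (undo): buf='(empty)' undo_depth=0 redo_depth=1
After op 7 (type): buf='abc' undo_depth=1 redo_depth=0
After op 8 (undo): buf='(empty)' undo_depth=0 redo_depth=1
After op 9 (redo): buf='abc' undo_depth=1 redo_depth=0

Answer: 1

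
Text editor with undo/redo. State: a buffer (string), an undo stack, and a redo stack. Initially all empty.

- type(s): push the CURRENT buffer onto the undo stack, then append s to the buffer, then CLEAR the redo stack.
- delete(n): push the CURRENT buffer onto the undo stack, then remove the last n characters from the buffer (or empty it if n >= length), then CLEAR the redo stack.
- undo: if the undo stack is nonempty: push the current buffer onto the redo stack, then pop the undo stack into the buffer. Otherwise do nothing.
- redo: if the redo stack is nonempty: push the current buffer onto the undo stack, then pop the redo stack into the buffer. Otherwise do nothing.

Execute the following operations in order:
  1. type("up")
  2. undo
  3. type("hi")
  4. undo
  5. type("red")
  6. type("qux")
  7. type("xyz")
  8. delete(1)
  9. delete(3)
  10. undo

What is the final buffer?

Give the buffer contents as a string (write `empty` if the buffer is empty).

After op 1 (type): buf='up' undo_depth=1 redo_depth=0
After op 2 (undo): buf='(empty)' undo_depth=0 redo_depth=1
After op 3 (type): buf='hi' undo_depth=1 redo_depth=0
After op 4 (undo): buf='(empty)' undo_depth=0 redo_depth=1
After op 5 (type): buf='red' undo_depth=1 redo_depth=0
After op 6 (type): buf='redqux' undo_depth=2 redo_depth=0
After op 7 (type): buf='redquxxyz' undo_depth=3 redo_depth=0
After op 8 (delete): buf='redquxxy' undo_depth=4 redo_depth=0
After op 9 (delete): buf='redqu' undo_depth=5 redo_depth=0
After op 10 (undo): buf='redquxxy' undo_depth=4 redo_depth=1

Answer: redquxxy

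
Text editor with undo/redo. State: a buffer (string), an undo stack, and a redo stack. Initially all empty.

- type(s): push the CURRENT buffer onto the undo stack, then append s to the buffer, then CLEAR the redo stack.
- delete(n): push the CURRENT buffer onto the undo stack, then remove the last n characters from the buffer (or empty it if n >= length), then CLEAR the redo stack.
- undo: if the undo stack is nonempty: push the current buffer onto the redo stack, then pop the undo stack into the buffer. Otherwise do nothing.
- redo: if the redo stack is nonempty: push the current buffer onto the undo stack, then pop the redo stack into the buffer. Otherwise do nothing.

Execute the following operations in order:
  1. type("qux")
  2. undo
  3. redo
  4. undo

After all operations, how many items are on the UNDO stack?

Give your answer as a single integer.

Answer: 0

Derivation:
After op 1 (type): buf='qux' undo_depth=1 redo_depth=0
After op 2 (undo): buf='(empty)' undo_depth=0 redo_depth=1
After op 3 (redo): buf='qux' undo_depth=1 redo_depth=0
After op 4 (undo): buf='(empty)' undo_depth=0 redo_depth=1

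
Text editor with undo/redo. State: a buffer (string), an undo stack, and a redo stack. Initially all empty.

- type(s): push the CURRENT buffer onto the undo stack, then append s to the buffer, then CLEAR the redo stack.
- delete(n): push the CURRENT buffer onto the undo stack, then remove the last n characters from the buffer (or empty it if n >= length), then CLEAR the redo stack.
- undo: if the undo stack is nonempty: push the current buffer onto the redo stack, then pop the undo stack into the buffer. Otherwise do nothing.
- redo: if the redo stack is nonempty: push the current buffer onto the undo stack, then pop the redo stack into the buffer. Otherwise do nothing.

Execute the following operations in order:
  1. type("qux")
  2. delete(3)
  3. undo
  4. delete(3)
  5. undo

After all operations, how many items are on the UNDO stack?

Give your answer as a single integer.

After op 1 (type): buf='qux' undo_depth=1 redo_depth=0
After op 2 (delete): buf='(empty)' undo_depth=2 redo_depth=0
After op 3 (undo): buf='qux' undo_depth=1 redo_depth=1
After op 4 (delete): buf='(empty)' undo_depth=2 redo_depth=0
After op 5 (undo): buf='qux' undo_depth=1 redo_depth=1

Answer: 1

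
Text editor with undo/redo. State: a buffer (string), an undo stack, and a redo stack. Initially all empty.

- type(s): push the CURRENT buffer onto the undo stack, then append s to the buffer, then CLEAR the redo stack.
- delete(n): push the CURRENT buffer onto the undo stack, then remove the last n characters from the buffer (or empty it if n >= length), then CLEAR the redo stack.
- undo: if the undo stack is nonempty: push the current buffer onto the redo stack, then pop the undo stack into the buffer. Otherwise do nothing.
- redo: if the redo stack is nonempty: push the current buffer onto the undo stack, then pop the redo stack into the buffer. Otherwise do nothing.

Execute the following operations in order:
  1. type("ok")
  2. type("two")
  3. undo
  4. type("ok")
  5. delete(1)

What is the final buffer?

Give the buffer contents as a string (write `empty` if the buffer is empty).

After op 1 (type): buf='ok' undo_depth=1 redo_depth=0
After op 2 (type): buf='oktwo' undo_depth=2 redo_depth=0
After op 3 (undo): buf='ok' undo_depth=1 redo_depth=1
After op 4 (type): buf='okok' undo_depth=2 redo_depth=0
After op 5 (delete): buf='oko' undo_depth=3 redo_depth=0

Answer: oko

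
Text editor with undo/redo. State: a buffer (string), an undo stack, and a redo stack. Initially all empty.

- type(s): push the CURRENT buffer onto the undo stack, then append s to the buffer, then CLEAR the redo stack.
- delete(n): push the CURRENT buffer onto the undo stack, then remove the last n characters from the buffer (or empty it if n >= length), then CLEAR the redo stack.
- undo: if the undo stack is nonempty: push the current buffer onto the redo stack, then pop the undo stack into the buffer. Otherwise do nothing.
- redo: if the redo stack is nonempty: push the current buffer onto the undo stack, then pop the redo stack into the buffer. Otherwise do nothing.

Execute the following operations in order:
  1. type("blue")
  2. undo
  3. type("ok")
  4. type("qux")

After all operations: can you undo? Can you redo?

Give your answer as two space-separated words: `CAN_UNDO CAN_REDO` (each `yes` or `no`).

After op 1 (type): buf='blue' undo_depth=1 redo_depth=0
After op 2 (undo): buf='(empty)' undo_depth=0 redo_depth=1
After op 3 (type): buf='ok' undo_depth=1 redo_depth=0
After op 4 (type): buf='okqux' undo_depth=2 redo_depth=0

Answer: yes no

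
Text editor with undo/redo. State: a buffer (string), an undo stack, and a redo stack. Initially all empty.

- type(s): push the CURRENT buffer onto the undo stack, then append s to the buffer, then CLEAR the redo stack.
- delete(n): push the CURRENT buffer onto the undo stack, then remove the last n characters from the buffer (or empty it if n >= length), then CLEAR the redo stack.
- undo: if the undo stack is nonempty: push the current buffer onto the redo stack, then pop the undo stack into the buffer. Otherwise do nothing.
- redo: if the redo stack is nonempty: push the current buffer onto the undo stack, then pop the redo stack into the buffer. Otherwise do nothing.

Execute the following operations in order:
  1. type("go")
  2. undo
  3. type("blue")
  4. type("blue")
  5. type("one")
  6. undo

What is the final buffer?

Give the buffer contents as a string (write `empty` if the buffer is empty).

After op 1 (type): buf='go' undo_depth=1 redo_depth=0
After op 2 (undo): buf='(empty)' undo_depth=0 redo_depth=1
After op 3 (type): buf='blue' undo_depth=1 redo_depth=0
After op 4 (type): buf='blueblue' undo_depth=2 redo_depth=0
After op 5 (type): buf='blueblueone' undo_depth=3 redo_depth=0
After op 6 (undo): buf='blueblue' undo_depth=2 redo_depth=1

Answer: blueblue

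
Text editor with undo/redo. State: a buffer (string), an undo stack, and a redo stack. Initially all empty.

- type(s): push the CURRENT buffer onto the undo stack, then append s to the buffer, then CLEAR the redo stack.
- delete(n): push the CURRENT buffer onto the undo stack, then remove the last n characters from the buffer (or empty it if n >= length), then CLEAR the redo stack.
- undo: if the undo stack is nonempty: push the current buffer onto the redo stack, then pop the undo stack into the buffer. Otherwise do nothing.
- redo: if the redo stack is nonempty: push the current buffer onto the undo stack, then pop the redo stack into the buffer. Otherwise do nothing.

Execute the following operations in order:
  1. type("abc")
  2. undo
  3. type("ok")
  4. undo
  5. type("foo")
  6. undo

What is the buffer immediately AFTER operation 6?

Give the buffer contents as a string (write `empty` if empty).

Answer: empty

Derivation:
After op 1 (type): buf='abc' undo_depth=1 redo_depth=0
After op 2 (undo): buf='(empty)' undo_depth=0 redo_depth=1
After op 3 (type): buf='ok' undo_depth=1 redo_depth=0
After op 4 (undo): buf='(empty)' undo_depth=0 redo_depth=1
After op 5 (type): buf='foo' undo_depth=1 redo_depth=0
After op 6 (undo): buf='(empty)' undo_depth=0 redo_depth=1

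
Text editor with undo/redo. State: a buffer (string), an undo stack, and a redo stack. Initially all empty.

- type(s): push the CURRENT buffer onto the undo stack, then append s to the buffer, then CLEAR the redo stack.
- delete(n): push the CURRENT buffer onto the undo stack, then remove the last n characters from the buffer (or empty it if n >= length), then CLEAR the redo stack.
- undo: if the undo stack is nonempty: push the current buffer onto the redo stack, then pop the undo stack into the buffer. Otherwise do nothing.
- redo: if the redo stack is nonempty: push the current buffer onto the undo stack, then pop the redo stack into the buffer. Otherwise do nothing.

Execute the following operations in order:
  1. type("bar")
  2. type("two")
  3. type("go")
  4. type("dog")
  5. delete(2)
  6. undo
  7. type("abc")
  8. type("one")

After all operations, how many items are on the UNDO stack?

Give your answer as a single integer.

Answer: 6

Derivation:
After op 1 (type): buf='bar' undo_depth=1 redo_depth=0
After op 2 (type): buf='bartwo' undo_depth=2 redo_depth=0
After op 3 (type): buf='bartwogo' undo_depth=3 redo_depth=0
After op 4 (type): buf='bartwogodog' undo_depth=4 redo_depth=0
After op 5 (delete): buf='bartwogod' undo_depth=5 redo_depth=0
After op 6 (undo): buf='bartwogodog' undo_depth=4 redo_depth=1
After op 7 (type): buf='bartwogodogabc' undo_depth=5 redo_depth=0
After op 8 (type): buf='bartwogodogabcone' undo_depth=6 redo_depth=0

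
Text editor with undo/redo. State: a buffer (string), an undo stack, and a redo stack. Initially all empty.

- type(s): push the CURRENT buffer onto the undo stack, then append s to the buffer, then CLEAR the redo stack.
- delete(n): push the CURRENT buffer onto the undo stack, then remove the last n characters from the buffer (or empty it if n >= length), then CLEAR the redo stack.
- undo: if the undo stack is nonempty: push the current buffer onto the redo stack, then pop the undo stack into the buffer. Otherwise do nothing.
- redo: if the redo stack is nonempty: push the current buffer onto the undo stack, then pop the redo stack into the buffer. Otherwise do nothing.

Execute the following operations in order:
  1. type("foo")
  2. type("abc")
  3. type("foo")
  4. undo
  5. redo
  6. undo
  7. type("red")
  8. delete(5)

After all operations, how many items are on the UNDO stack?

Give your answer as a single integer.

After op 1 (type): buf='foo' undo_depth=1 redo_depth=0
After op 2 (type): buf='fooabc' undo_depth=2 redo_depth=0
After op 3 (type): buf='fooabcfoo' undo_depth=3 redo_depth=0
After op 4 (undo): buf='fooabc' undo_depth=2 redo_depth=1
After op 5 (redo): buf='fooabcfoo' undo_depth=3 redo_depth=0
After op 6 (undo): buf='fooabc' undo_depth=2 redo_depth=1
After op 7 (type): buf='fooabcred' undo_depth=3 redo_depth=0
After op 8 (delete): buf='fooa' undo_depth=4 redo_depth=0

Answer: 4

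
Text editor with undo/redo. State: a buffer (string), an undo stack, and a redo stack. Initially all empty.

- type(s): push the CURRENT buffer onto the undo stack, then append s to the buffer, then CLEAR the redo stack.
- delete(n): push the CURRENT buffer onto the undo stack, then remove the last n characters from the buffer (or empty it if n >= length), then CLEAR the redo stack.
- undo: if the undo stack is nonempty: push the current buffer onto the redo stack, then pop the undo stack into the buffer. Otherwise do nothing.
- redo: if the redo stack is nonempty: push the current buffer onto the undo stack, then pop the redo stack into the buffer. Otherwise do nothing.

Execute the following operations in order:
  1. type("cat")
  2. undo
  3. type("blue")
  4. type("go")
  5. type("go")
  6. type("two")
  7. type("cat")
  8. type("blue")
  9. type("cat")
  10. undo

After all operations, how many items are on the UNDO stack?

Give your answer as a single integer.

After op 1 (type): buf='cat' undo_depth=1 redo_depth=0
After op 2 (undo): buf='(empty)' undo_depth=0 redo_depth=1
After op 3 (type): buf='blue' undo_depth=1 redo_depth=0
After op 4 (type): buf='bluego' undo_depth=2 redo_depth=0
After op 5 (type): buf='bluegogo' undo_depth=3 redo_depth=0
After op 6 (type): buf='bluegogotwo' undo_depth=4 redo_depth=0
After op 7 (type): buf='bluegogotwocat' undo_depth=5 redo_depth=0
After op 8 (type): buf='bluegogotwocatblue' undo_depth=6 redo_depth=0
After op 9 (type): buf='bluegogotwocatbluecat' undo_depth=7 redo_depth=0
After op 10 (undo): buf='bluegogotwocatblue' undo_depth=6 redo_depth=1

Answer: 6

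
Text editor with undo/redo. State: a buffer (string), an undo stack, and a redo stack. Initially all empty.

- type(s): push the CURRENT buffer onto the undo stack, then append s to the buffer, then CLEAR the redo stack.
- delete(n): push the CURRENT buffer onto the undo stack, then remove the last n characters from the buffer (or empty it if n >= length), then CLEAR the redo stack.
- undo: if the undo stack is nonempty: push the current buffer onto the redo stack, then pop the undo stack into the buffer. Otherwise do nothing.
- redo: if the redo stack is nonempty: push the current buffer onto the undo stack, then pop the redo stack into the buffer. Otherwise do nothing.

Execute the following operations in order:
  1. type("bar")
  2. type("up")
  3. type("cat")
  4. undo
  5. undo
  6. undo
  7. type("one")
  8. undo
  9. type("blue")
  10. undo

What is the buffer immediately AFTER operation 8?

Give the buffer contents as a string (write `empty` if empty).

After op 1 (type): buf='bar' undo_depth=1 redo_depth=0
After op 2 (type): buf='barup' undo_depth=2 redo_depth=0
After op 3 (type): buf='barupcat' undo_depth=3 redo_depth=0
After op 4 (undo): buf='barup' undo_depth=2 redo_depth=1
After op 5 (undo): buf='bar' undo_depth=1 redo_depth=2
After op 6 (undo): buf='(empty)' undo_depth=0 redo_depth=3
After op 7 (type): buf='one' undo_depth=1 redo_depth=0
After op 8 (undo): buf='(empty)' undo_depth=0 redo_depth=1

Answer: empty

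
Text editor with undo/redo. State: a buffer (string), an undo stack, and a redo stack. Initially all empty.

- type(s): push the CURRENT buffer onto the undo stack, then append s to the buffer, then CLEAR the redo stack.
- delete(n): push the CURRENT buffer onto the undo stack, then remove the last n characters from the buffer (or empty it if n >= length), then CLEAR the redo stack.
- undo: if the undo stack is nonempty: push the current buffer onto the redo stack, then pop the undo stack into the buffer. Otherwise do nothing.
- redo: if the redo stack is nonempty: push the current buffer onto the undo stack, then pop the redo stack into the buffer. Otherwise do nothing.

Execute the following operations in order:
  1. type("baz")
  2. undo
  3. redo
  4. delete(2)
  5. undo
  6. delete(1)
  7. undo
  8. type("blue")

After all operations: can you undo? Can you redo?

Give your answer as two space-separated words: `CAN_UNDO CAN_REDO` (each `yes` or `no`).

After op 1 (type): buf='baz' undo_depth=1 redo_depth=0
After op 2 (undo): buf='(empty)' undo_depth=0 redo_depth=1
After op 3 (redo): buf='baz' undo_depth=1 redo_depth=0
After op 4 (delete): buf='b' undo_depth=2 redo_depth=0
After op 5 (undo): buf='baz' undo_depth=1 redo_depth=1
After op 6 (delete): buf='ba' undo_depth=2 redo_depth=0
After op 7 (undo): buf='baz' undo_depth=1 redo_depth=1
After op 8 (type): buf='bazblue' undo_depth=2 redo_depth=0

Answer: yes no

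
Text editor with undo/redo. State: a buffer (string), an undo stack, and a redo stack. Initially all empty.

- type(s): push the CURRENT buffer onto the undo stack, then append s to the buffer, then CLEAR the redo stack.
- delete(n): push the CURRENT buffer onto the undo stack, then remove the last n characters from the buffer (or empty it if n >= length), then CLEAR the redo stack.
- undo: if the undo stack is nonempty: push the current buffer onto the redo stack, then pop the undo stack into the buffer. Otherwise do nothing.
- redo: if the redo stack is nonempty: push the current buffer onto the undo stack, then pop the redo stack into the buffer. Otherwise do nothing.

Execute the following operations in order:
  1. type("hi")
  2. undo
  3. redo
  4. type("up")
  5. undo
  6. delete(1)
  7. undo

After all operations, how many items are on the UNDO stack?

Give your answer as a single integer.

Answer: 1

Derivation:
After op 1 (type): buf='hi' undo_depth=1 redo_depth=0
After op 2 (undo): buf='(empty)' undo_depth=0 redo_depth=1
After op 3 (redo): buf='hi' undo_depth=1 redo_depth=0
After op 4 (type): buf='hiup' undo_depth=2 redo_depth=0
After op 5 (undo): buf='hi' undo_depth=1 redo_depth=1
After op 6 (delete): buf='h' undo_depth=2 redo_depth=0
After op 7 (undo): buf='hi' undo_depth=1 redo_depth=1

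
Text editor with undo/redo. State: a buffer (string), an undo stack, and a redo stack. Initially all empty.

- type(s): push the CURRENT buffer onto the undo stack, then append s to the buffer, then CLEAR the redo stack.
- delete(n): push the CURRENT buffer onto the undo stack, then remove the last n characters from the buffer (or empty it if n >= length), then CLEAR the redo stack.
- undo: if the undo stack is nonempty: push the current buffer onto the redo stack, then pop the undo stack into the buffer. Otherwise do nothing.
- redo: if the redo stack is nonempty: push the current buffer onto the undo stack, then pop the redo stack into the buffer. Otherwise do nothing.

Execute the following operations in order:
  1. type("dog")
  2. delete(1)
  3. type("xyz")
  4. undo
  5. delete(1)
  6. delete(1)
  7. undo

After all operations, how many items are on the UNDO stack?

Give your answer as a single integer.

Answer: 3

Derivation:
After op 1 (type): buf='dog' undo_depth=1 redo_depth=0
After op 2 (delete): buf='do' undo_depth=2 redo_depth=0
After op 3 (type): buf='doxyz' undo_depth=3 redo_depth=0
After op 4 (undo): buf='do' undo_depth=2 redo_depth=1
After op 5 (delete): buf='d' undo_depth=3 redo_depth=0
After op 6 (delete): buf='(empty)' undo_depth=4 redo_depth=0
After op 7 (undo): buf='d' undo_depth=3 redo_depth=1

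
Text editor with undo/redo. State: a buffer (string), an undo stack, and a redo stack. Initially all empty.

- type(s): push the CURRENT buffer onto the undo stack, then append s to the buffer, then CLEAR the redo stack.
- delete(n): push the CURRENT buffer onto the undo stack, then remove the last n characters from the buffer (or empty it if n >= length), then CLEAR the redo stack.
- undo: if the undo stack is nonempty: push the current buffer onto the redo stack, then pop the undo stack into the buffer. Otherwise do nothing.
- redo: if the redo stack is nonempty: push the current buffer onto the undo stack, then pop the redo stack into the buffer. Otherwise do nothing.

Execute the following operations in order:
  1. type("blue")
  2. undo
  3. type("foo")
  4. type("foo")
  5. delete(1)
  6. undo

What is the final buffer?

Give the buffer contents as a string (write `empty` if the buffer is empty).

After op 1 (type): buf='blue' undo_depth=1 redo_depth=0
After op 2 (undo): buf='(empty)' undo_depth=0 redo_depth=1
After op 3 (type): buf='foo' undo_depth=1 redo_depth=0
After op 4 (type): buf='foofoo' undo_depth=2 redo_depth=0
After op 5 (delete): buf='foofo' undo_depth=3 redo_depth=0
After op 6 (undo): buf='foofoo' undo_depth=2 redo_depth=1

Answer: foofoo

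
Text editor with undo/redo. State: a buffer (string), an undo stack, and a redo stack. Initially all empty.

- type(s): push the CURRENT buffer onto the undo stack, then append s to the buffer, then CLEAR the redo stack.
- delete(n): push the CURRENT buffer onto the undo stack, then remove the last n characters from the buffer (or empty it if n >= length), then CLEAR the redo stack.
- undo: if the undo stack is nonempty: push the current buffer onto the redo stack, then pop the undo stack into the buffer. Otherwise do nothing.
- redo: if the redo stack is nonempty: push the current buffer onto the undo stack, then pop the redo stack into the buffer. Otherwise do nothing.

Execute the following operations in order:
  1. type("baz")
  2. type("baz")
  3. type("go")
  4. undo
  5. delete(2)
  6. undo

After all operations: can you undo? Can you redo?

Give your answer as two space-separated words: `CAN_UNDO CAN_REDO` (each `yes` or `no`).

After op 1 (type): buf='baz' undo_depth=1 redo_depth=0
After op 2 (type): buf='bazbaz' undo_depth=2 redo_depth=0
After op 3 (type): buf='bazbazgo' undo_depth=3 redo_depth=0
After op 4 (undo): buf='bazbaz' undo_depth=2 redo_depth=1
After op 5 (delete): buf='bazb' undo_depth=3 redo_depth=0
After op 6 (undo): buf='bazbaz' undo_depth=2 redo_depth=1

Answer: yes yes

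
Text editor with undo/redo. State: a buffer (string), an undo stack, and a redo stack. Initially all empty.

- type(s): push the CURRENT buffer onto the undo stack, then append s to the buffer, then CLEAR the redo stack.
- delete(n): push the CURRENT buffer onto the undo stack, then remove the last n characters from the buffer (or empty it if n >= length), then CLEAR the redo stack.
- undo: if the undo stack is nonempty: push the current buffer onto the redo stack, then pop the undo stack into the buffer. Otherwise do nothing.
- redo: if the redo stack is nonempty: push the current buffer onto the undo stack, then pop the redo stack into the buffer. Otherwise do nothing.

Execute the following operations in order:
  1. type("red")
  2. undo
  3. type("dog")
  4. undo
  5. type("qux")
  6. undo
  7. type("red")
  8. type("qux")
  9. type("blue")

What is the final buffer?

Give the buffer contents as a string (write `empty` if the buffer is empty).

Answer: redquxblue

Derivation:
After op 1 (type): buf='red' undo_depth=1 redo_depth=0
After op 2 (undo): buf='(empty)' undo_depth=0 redo_depth=1
After op 3 (type): buf='dog' undo_depth=1 redo_depth=0
After op 4 (undo): buf='(empty)' undo_depth=0 redo_depth=1
After op 5 (type): buf='qux' undo_depth=1 redo_depth=0
After op 6 (undo): buf='(empty)' undo_depth=0 redo_depth=1
After op 7 (type): buf='red' undo_depth=1 redo_depth=0
After op 8 (type): buf='redqux' undo_depth=2 redo_depth=0
After op 9 (type): buf='redquxblue' undo_depth=3 redo_depth=0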